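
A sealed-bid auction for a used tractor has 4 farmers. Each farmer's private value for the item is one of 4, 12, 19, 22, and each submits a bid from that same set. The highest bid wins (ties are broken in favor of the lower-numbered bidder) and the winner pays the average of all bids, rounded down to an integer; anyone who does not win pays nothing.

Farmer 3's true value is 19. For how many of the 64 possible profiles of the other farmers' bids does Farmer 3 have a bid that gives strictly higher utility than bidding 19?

Others bid (4, 4, 4): truth gives 12; bid 12 gives 13 > 12. Violating.
Others bid (4, 4, 12): truth gives 10; bid 12 gives 11 > 10. Violating.
Others bid (4, 4, 22): truth gives 0; bid 22 gives 6 > 0. Violating.
Others bid (4, 12, 22): truth gives 0; bid 22 gives 4 > 0. Violating.
Others bid (4, 4, 19): truth gives 8; no alternative beats it.
Others bid (4, 12, 4): truth gives 10; no alternative beats it.
(Checking all 64 profiles: 24 have a profitable deviation, 40 do not.)

24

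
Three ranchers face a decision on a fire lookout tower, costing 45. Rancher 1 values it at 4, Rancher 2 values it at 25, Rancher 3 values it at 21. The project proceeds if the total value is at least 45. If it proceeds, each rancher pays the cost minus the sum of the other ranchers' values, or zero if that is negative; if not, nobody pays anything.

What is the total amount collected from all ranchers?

Total value 50 ≥ cost 45, so it is built.
Rancher 1: others sum to 46; max(0, 45 - 46) = 0.
Rancher 2: others sum to 25; max(0, 45 - 25) = 20.
Rancher 3: others sum to 29; max(0, 45 - 29) = 16.
Total collected = 0 + 20 + 16 = 36.

36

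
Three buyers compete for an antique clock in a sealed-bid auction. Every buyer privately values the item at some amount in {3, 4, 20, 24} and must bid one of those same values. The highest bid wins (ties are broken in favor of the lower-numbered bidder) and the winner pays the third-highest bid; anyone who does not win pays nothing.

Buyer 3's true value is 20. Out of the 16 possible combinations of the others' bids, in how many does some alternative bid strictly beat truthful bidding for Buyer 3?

4

Others bid (3, 20): truth gives 0; bid 24 gives 17 > 0. Violating.
Others bid (4, 20): truth gives 0; bid 24 gives 16 > 0. Violating.
Others bid (20, 3): truth gives 0; bid 24 gives 17 > 0. Violating.
Others bid (20, 4): truth gives 0; bid 24 gives 16 > 0. Violating.
Others bid (3, 3): truth gives 17; no alternative beats it.
Others bid (3, 4): truth gives 17; no alternative beats it.
(Checking all 16 profiles: 4 have a profitable deviation, 12 do not.)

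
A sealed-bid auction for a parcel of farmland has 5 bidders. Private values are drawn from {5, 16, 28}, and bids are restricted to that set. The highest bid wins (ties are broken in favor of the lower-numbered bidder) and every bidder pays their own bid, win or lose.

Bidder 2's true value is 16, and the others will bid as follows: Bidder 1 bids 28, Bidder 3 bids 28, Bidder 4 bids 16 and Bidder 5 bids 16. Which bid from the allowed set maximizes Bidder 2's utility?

Bid 5: loses but pays 5, utility -5.
Bid 16: loses but pays 16, utility -16.
Bid 28: loses but pays 28, utility -28.
The best choice is 5 with utility -5.

5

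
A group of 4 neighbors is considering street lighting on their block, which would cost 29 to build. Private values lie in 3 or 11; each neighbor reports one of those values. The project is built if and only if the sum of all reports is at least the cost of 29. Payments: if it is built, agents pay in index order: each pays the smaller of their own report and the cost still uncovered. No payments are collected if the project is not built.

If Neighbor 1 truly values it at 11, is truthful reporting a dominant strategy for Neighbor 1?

No

Consider the case where Neighbor 2 reports 11, Neighbor 3 reports 11 and Neighbor 4 reports 11.
Truthful report 11: project built, pays 11, utility 11 - 11 = 0.
Report 3 instead: project built, pays 3, utility 11 - 3 = 8.
Since 8 > 0, reporting 3 is strictly better here, so truthful reporting is not dominant.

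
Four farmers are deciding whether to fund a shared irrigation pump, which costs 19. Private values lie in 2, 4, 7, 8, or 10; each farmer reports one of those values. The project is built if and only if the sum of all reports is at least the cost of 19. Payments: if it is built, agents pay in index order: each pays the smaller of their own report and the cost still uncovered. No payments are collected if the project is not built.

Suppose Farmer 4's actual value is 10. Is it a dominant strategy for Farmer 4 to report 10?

Check each profile of the others' reports and compare truth against every alternative report.
Others report (2, 4, 4): truth gives 1, best alternative gives 0.
Others report (4, 2, 4): truth gives 1, best alternative gives 0.
Others report (4, 4, 2): truth gives 1, best alternative gives 0.
Others report (2, 7, 10): truth gives 10, best alternative gives 10.
Others report (2, 8, 10): truth gives 10, best alternative gives 10.
Others report (2, 10, 7): truth gives 10, best alternative gives 10.
(Remaining 119 profiles checked similarly; truth is weakly best in each.)
In every case the truthful report is at least as good as any alternative, so it is a dominant strategy.

Yes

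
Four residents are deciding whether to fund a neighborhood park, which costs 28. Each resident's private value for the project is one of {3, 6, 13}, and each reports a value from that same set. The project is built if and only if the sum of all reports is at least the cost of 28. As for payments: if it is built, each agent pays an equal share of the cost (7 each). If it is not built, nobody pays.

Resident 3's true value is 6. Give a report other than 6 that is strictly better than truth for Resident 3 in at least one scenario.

Suppose Resident 1 reports 3, Resident 2 reports 6 and Resident 4 reports 13.
Report 6: project built, pays 7, utility 6 - 7 = -1.
Report 3: project not built, utility 0.
So reporting 3 beats truth here (0 > -1).

3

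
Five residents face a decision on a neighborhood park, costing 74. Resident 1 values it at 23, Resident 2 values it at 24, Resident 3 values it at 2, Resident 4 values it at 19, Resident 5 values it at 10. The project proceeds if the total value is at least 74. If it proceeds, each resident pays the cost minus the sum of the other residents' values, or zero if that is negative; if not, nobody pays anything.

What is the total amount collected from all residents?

60

Total value 78 ≥ cost 74, so it is built.
Resident 1: others sum to 55; max(0, 74 - 55) = 19.
Resident 2: others sum to 54; max(0, 74 - 54) = 20.
Resident 3: others sum to 76; max(0, 74 - 76) = 0.
Resident 4: others sum to 59; max(0, 74 - 59) = 15.
Resident 5: others sum to 68; max(0, 74 - 68) = 6.
Total collected = 19 + 20 + 0 + 15 + 6 = 60.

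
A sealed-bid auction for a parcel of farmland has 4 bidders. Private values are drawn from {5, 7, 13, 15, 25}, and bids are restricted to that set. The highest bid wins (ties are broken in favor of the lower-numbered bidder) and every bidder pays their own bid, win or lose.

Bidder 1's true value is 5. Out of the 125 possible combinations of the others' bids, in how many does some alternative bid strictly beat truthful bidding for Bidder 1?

Others bid (5, 5, 7): truth gives -5; bid 7 gives -2 > -5. Violating.
Others bid (5, 7, 5): truth gives -5; bid 7 gives -2 > -5. Violating.
Others bid (5, 7, 7): truth gives -5; bid 7 gives -2 > -5. Violating.
Others bid (7, 5, 5): truth gives -5; bid 7 gives -2 > -5. Violating.
Others bid (5, 5, 5): truth gives 0; no alternative beats it.
Others bid (5, 5, 13): truth gives -5; no alternative beats it.
(Checking all 125 profiles: 7 have a profitable deviation, 118 do not.)

7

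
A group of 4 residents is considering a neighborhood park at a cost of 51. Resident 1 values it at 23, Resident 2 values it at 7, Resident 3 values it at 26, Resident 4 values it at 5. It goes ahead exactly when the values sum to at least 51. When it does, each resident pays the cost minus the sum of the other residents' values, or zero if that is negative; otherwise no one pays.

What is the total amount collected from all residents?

29

Total value 61 ≥ cost 51, so it is built.
Resident 1: others sum to 38; max(0, 51 - 38) = 13.
Resident 2: others sum to 54; max(0, 51 - 54) = 0.
Resident 3: others sum to 35; max(0, 51 - 35) = 16.
Resident 4: others sum to 56; max(0, 51 - 56) = 0.
Total collected = 13 + 0 + 16 + 0 = 29.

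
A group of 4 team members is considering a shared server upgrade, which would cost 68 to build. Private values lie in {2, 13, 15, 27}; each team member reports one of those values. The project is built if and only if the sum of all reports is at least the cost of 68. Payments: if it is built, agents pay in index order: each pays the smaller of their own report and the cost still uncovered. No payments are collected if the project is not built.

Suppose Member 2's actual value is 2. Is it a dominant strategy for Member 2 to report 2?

Yes

Check each profile of the others' reports and compare truth against every alternative report.
Others report (2, 27, 27): truth gives 0, best alternative gives -11.
Others report (13, 15, 27): truth gives 0, best alternative gives -11.
Others report (13, 27, 15): truth gives 0, best alternative gives -11.
Others report (13, 27, 27): truth gives 0, best alternative gives -11.
Others report (15, 13, 27): truth gives 0, best alternative gives -11.
Others report (15, 15, 27): truth gives 0, best alternative gives -11.
(Remaining 58 profiles checked similarly; truth is weakly best in each.)
In every case the truthful report is at least as good as any alternative, so it is a dominant strategy.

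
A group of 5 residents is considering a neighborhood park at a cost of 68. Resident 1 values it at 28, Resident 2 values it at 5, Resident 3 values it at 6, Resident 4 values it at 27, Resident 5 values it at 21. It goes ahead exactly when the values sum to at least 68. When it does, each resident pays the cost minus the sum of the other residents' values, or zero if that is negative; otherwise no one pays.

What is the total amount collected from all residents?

19

Total value 87 ≥ cost 68, so it is built.
Resident 1: others sum to 59; max(0, 68 - 59) = 9.
Resident 2: others sum to 82; max(0, 68 - 82) = 0.
Resident 3: others sum to 81; max(0, 68 - 81) = 0.
Resident 4: others sum to 60; max(0, 68 - 60) = 8.
Resident 5: others sum to 66; max(0, 68 - 66) = 2.
Total collected = 9 + 0 + 0 + 8 + 2 = 19.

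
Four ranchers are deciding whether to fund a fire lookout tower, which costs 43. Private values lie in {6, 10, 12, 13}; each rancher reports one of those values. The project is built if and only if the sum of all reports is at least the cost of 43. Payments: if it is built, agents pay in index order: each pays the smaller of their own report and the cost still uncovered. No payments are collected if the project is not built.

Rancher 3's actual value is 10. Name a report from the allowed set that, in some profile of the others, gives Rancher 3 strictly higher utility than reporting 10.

6

Suppose Rancher 1 reports 12, Rancher 2 reports 12 and Rancher 4 reports 13.
Report 10: project built, pays 10, utility 10 - 10 = 0.
Report 6: project built, pays 6, utility 10 - 6 = 4.
So reporting 6 beats truth here (4 > 0).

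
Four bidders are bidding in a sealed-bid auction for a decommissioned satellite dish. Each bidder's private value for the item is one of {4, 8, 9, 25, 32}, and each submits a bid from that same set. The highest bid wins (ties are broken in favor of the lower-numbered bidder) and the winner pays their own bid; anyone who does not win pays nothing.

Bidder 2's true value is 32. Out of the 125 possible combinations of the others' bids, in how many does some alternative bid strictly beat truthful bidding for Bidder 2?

48

Others bid (4, 4, 4): truth gives 0; bid 8 gives 24 > 0. Violating.
Others bid (4, 4, 8): truth gives 0; bid 8 gives 24 > 0. Violating.
Others bid (4, 4, 9): truth gives 0; bid 9 gives 23 > 0. Violating.
Others bid (4, 4, 25): truth gives 0; bid 25 gives 7 > 0. Violating.
Others bid (4, 4, 32): truth gives 0; no alternative beats it.
Others bid (4, 8, 32): truth gives 0; no alternative beats it.
(Checking all 125 profiles: 48 have a profitable deviation, 77 do not.)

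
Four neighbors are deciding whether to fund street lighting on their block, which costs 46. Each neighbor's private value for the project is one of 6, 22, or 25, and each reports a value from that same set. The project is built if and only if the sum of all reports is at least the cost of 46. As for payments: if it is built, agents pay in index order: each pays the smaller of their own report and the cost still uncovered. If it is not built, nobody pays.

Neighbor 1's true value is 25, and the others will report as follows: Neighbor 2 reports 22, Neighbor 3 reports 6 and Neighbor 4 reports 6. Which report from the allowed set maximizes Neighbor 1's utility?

Report 6: project not built, utility 0.
Report 22: project built, pays 22, utility 25 - 22 = 3.
Report 25: project built, pays 25, utility 25 - 25 = 0.
The best choice is 22 with utility 3.

22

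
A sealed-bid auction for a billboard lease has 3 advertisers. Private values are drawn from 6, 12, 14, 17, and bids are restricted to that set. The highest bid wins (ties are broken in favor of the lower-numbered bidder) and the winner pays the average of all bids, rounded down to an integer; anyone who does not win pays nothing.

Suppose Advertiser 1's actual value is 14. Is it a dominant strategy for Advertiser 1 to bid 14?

Consider the case where Advertiser 2 bids 6 and Advertiser 3 bids 6.
Truthful bid 14: wins, pays 8, utility 14 - 8 = 6.
Bid 6 instead: wins, pays 6, utility 14 - 6 = 8.
Since 8 > 6, bidding 6 is strictly better here, so truthful bidding is not dominant.

No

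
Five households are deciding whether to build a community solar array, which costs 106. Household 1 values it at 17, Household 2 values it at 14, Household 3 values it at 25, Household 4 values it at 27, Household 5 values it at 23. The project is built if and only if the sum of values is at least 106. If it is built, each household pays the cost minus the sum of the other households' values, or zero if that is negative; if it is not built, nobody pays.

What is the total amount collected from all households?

Total value 106 ≥ cost 106, so it is built.
Household 1: others sum to 89; max(0, 106 - 89) = 17.
Household 2: others sum to 92; max(0, 106 - 92) = 14.
Household 3: others sum to 81; max(0, 106 - 81) = 25.
Household 4: others sum to 79; max(0, 106 - 79) = 27.
Household 5: others sum to 83; max(0, 106 - 83) = 23.
Total collected = 17 + 14 + 25 + 27 + 23 = 106.

106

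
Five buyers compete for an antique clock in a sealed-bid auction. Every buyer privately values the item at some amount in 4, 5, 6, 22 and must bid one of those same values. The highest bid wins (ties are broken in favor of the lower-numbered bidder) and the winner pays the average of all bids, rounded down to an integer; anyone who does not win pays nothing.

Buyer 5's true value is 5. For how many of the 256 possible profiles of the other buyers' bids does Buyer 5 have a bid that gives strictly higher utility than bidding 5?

10

Others bid (4, 4, 4, 5): truth gives 0; bid 6 gives 1 > 0. Violating.
Others bid (4, 4, 5, 4): truth gives 0; bid 6 gives 1 > 0. Violating.
Others bid (4, 4, 5, 5): truth gives 0; bid 6 gives 1 > 0. Violating.
Others bid (4, 5, 4, 4): truth gives 0; bid 6 gives 1 > 0. Violating.
Others bid (4, 4, 4, 4): truth gives 1; no alternative beats it.
Others bid (4, 4, 4, 6): truth gives 0; no alternative beats it.
(Checking all 256 profiles: 10 have a profitable deviation, 246 do not.)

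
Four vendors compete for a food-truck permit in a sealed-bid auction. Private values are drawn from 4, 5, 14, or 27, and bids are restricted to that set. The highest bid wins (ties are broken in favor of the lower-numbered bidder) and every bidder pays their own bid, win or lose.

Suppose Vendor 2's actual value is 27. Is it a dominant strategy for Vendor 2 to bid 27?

Consider the case where Vendor 1 bids 4, Vendor 3 bids 4 and Vendor 4 bids 4.
Truthful bid 27: wins, pays 27, utility 27 - 27 = 0.
Bid 5 instead: wins, pays 5, utility 27 - 5 = 22.
Since 22 > 0, bidding 5 is strictly better here, so truthful bidding is not dominant.

No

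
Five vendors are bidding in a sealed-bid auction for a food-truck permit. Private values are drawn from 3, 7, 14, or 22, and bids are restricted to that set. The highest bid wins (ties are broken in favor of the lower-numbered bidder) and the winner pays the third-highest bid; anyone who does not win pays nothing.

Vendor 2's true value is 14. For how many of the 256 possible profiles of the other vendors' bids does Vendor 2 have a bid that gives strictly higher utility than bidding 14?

Others bid (3, 3, 3, 22): truth gives 0; bid 22 gives 11 > 0. Violating.
Others bid (3, 3, 7, 22): truth gives 0; bid 22 gives 7 > 0. Violating.
Others bid (3, 3, 22, 3): truth gives 0; bid 22 gives 11 > 0. Violating.
Others bid (3, 3, 22, 7): truth gives 0; bid 22 gives 7 > 0. Violating.
Others bid (3, 3, 3, 3): truth gives 11; no alternative beats it.
Others bid (3, 3, 3, 7): truth gives 11; no alternative beats it.
(Checking all 256 profiles: 32 have a profitable deviation, 224 do not.)

32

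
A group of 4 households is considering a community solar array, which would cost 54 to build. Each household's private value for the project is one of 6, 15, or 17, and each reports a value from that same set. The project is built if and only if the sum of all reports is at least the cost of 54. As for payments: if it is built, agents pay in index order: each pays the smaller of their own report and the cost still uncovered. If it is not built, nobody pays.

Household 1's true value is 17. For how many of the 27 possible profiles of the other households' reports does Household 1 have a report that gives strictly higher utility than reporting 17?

11

Others report (6, 17, 17): truth gives 0; report 15 gives 2 > 0. Violating.
Others report (15, 15, 15): truth gives 0; report 15 gives 2 > 0. Violating.
Others report (15, 15, 17): truth gives 0; report 15 gives 2 > 0. Violating.
Others report (15, 17, 15): truth gives 0; report 15 gives 2 > 0. Violating.
Others report (6, 6, 6): truth gives 0; no alternative beats it.
Others report (6, 6, 15): truth gives 0; no alternative beats it.
(Checking all 27 profiles: 11 have a profitable deviation, 16 do not.)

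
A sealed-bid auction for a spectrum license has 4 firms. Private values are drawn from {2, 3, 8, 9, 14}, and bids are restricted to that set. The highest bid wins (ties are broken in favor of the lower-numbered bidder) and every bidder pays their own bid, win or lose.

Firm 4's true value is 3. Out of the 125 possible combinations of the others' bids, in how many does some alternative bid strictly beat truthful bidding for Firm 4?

124

Others bid (2, 2, 3): truth gives -3; bid 2 gives -2 > -3. Violating.
Others bid (2, 2, 8): truth gives -3; bid 2 gives -2 > -3. Violating.
Others bid (2, 2, 9): truth gives -3; bid 2 gives -2 > -3. Violating.
Others bid (2, 2, 14): truth gives -3; bid 2 gives -2 > -3. Violating.
Others bid (2, 2, 2): truth gives 0; no alternative beats it.
(Checking all 125 profiles: 124 have a profitable deviation, 1 does not.)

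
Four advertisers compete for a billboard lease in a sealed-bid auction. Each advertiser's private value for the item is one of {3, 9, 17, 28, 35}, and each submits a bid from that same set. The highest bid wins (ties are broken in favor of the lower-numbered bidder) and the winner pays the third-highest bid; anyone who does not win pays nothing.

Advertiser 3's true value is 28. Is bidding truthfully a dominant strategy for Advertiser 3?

No

Consider the case where Advertiser 1 bids 3, Advertiser 2 bids 3 and Advertiser 4 bids 35.
Truthful bid 28: loses, pays 0, utility 0.
Bid 35 instead: wins, pays 3, utility 28 - 3 = 25.
Since 25 > 0, bidding 35 is strictly better here, so truthful bidding is not dominant.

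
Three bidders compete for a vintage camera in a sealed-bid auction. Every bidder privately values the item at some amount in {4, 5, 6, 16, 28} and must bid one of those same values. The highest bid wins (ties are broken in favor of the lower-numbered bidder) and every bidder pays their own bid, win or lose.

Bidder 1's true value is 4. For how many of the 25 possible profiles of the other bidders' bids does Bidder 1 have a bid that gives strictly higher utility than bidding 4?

Others bid (4, 5): truth gives -4; bid 5 gives -1 > -4. Violating.
Others bid (4, 6): truth gives -4; bid 6 gives -2 > -4. Violating.
Others bid (5, 4): truth gives -4; bid 5 gives -1 > -4. Violating.
Others bid (5, 5): truth gives -4; bid 5 gives -1 > -4. Violating.
Others bid (4, 4): truth gives 0; no alternative beats it.
Others bid (4, 16): truth gives -4; no alternative beats it.
(Checking all 25 profiles: 8 have a profitable deviation, 17 do not.)

8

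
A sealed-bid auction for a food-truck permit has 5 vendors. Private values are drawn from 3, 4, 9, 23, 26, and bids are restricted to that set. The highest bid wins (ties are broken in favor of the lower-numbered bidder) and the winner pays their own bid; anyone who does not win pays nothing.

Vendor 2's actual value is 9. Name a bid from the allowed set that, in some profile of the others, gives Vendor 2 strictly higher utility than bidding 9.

Suppose Vendor 1 bids 3, Vendor 3 bids 3, Vendor 4 bids 3 and Vendor 5 bids 3.
Bid 9: wins, pays 9, utility 9 - 9 = 0.
Bid 4: wins, pays 4, utility 9 - 4 = 5.
So bidding 4 beats truth here (5 > 0).

4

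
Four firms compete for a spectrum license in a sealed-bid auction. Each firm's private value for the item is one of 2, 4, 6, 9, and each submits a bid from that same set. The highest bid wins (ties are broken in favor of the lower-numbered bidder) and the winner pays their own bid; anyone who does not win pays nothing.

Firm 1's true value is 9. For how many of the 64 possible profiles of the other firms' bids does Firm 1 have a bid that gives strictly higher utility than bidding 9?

27

Others bid (2, 2, 2): truth gives 0; bid 2 gives 7 > 0. Violating.
Others bid (2, 2, 4): truth gives 0; bid 4 gives 5 > 0. Violating.
Others bid (2, 2, 6): truth gives 0; bid 6 gives 3 > 0. Violating.
Others bid (2, 4, 2): truth gives 0; bid 4 gives 5 > 0. Violating.
Others bid (2, 2, 9): truth gives 0; no alternative beats it.
Others bid (2, 4, 9): truth gives 0; no alternative beats it.
(Checking all 64 profiles: 27 have a profitable deviation, 37 do not.)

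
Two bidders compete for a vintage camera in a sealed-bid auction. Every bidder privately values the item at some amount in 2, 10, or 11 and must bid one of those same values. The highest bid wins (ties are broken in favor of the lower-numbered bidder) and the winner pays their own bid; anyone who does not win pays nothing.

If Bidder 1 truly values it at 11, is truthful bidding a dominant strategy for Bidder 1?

Consider the case where Bidder 2 bids 2.
Truthful bid 11: wins, pays 11, utility 11 - 11 = 0.
Bid 2 instead: wins, pays 2, utility 11 - 2 = 9.
Since 9 > 0, bidding 2 is strictly better here, so truthful bidding is not dominant.

No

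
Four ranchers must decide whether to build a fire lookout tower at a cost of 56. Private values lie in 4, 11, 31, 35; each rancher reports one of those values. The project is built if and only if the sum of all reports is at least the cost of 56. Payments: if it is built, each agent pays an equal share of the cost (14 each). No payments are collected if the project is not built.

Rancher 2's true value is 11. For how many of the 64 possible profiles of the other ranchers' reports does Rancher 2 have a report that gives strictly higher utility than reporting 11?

12

Others report (4, 11, 31): truth gives -3; report 4 gives 0 > -3. Violating.
Others report (4, 11, 35): truth gives -3; report 4 gives 0 > -3. Violating.
Others report (4, 31, 11): truth gives -3; report 4 gives 0 > -3. Violating.
Others report (4, 35, 11): truth gives -3; report 4 gives 0 > -3. Violating.
Others report (4, 4, 4): truth gives 0; no alternative beats it.
Others report (4, 4, 11): truth gives 0; no alternative beats it.
(Checking all 64 profiles: 12 have a profitable deviation, 52 do not.)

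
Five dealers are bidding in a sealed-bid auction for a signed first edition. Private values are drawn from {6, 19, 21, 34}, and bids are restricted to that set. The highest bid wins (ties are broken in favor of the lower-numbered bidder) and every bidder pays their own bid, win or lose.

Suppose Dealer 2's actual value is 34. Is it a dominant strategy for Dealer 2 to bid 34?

Consider the case where Dealer 1 bids 6, Dealer 3 bids 6, Dealer 4 bids 6 and Dealer 5 bids 6.
Truthful bid 34: wins, pays 34, utility 34 - 34 = 0.
Bid 19 instead: wins, pays 19, utility 34 - 19 = 15.
Since 15 > 0, bidding 19 is strictly better here, so truthful bidding is not dominant.

No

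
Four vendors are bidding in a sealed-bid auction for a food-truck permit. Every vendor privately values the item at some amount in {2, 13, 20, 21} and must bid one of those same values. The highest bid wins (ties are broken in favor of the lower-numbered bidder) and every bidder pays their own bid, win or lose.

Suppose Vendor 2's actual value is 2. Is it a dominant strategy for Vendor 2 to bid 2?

Check each profile of the others' bids and compare truth against every alternative bid.
Others bid (2, 2, 20): truth gives -2, best alternative gives -13.
Others bid (2, 2, 21): truth gives -2, best alternative gives -13.
Others bid (2, 13, 20): truth gives -2, best alternative gives -13.
Others bid (2, 13, 21): truth gives -2, best alternative gives -13.
Others bid (2, 20, 2): truth gives -2, best alternative gives -13.
Others bid (2, 20, 13): truth gives -2, best alternative gives -13.
(Remaining 58 profiles checked similarly; truth is weakly best in each.)
In every case the truthful bid is at least as good as any alternative, so it is a dominant strategy.

Yes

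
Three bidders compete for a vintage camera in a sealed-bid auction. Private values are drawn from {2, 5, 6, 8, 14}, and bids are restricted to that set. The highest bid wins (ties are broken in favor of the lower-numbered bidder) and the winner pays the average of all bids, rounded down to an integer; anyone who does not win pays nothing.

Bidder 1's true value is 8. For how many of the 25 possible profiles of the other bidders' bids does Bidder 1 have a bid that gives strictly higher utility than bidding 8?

Others bid (2, 2): truth gives 4; bid 2 gives 6 > 4. Violating.
Others bid (2, 5): truth gives 3; bid 5 gives 4 > 3. Violating.
Others bid (2, 6): truth gives 3; bid 6 gives 4 > 3. Violating.
Others bid (5, 2): truth gives 3; bid 5 gives 4 > 3. Violating.
Others bid (2, 8): truth gives 2; no alternative beats it.
Others bid (2, 14): truth gives 0; no alternative beats it.
(Checking all 25 profiles: 8 have a profitable deviation, 17 do not.)

8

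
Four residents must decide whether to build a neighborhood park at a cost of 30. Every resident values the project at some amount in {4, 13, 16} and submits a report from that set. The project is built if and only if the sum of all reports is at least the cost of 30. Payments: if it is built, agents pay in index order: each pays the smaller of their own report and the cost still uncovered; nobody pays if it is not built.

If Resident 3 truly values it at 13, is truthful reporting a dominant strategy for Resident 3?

No

Consider the case where Resident 1 reports 4, Resident 2 reports 13 and Resident 4 reports 13.
Truthful report 13: project built, pays 13, utility 13 - 13 = 0.
Report 4 instead: project built, pays 4, utility 13 - 4 = 9.
Since 9 > 0, reporting 4 is strictly better here, so truthful reporting is not dominant.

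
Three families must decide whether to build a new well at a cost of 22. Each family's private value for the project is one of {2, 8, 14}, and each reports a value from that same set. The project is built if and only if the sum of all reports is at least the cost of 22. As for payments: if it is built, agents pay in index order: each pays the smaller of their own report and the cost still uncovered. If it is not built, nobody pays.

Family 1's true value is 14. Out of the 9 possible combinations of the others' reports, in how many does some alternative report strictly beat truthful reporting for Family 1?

6

Others report (2, 14): truth gives 0; report 8 gives 6 > 0. Violating.
Others report (8, 8): truth gives 0; report 8 gives 6 > 0. Violating.
Others report (8, 14): truth gives 0; report 2 gives 12 > 0. Violating.
Others report (14, 2): truth gives 0; report 8 gives 6 > 0. Violating.
Others report (2, 2): truth gives 0; no alternative beats it.
Others report (2, 8): truth gives 0; no alternative beats it.
(Checking all 9 profiles: 6 have a profitable deviation, 3 do not.)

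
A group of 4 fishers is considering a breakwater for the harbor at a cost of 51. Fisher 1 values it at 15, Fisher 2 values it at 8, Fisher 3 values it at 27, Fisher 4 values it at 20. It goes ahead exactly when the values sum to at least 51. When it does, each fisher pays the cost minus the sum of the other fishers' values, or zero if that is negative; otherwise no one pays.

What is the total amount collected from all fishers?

Total value 70 ≥ cost 51, so it is built.
Fisher 1: others sum to 55; max(0, 51 - 55) = 0.
Fisher 2: others sum to 62; max(0, 51 - 62) = 0.
Fisher 3: others sum to 43; max(0, 51 - 43) = 8.
Fisher 4: others sum to 50; max(0, 51 - 50) = 1.
Total collected = 0 + 0 + 8 + 1 = 9.

9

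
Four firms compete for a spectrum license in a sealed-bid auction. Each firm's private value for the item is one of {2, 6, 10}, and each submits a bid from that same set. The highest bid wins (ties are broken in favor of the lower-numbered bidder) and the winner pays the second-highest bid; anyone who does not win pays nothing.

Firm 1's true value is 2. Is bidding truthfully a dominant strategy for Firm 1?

Yes

Check each profile of the others' bids and compare truth against every alternative bid.
Others bid (2, 2, 6): truth gives 0, best alternative gives -4.
Others bid (2, 6, 2): truth gives 0, best alternative gives -4.
Others bid (2, 6, 6): truth gives 0, best alternative gives -4.
Others bid (6, 2, 2): truth gives 0, best alternative gives -4.
Others bid (6, 2, 6): truth gives 0, best alternative gives -4.
Others bid (6, 6, 2): truth gives 0, best alternative gives -4.
(Remaining 21 profiles checked similarly; truth is weakly best in each.)
In every case the truthful bid is at least as good as any alternative, so it is a dominant strategy.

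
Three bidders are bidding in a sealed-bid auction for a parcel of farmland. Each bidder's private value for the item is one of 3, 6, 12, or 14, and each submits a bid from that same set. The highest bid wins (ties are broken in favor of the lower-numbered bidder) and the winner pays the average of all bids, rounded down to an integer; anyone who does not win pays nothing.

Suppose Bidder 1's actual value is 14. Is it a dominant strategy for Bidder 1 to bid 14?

No

Consider the case where Bidder 2 bids 3 and Bidder 3 bids 3.
Truthful bid 14: wins, pays 6, utility 14 - 6 = 8.
Bid 3 instead: wins, pays 3, utility 14 - 3 = 11.
Since 11 > 8, bidding 3 is strictly better here, so truthful bidding is not dominant.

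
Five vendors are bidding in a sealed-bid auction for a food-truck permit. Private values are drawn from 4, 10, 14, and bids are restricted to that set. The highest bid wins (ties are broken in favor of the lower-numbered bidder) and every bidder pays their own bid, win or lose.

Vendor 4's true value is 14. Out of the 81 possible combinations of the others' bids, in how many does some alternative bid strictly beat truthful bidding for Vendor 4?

Others bid (4, 4, 4, 4): truth gives 0; bid 10 gives 4 > 0. Violating.
Others bid (4, 4, 4, 10): truth gives 0; bid 10 gives 4 > 0. Violating.
Others bid (4, 4, 14, 4): truth gives -14; bid 4 gives -4 > -14. Violating.
Others bid (4, 4, 14, 10): truth gives -14; bid 4 gives -4 > -14. Violating.
Others bid (4, 4, 4, 14): truth gives 0; no alternative beats it.
Others bid (4, 4, 10, 4): truth gives 0; no alternative beats it.
(Checking all 81 profiles: 59 have a profitable deviation, 22 do not.)

59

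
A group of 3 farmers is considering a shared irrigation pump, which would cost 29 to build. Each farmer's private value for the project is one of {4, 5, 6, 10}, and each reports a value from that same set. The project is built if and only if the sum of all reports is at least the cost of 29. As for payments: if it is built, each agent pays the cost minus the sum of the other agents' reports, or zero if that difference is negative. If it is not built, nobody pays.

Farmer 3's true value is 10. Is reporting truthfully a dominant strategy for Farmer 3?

Check each profile of the others' reports and compare truth against every alternative report.
Others report (10, 10): truth gives 1, best alternative gives 0.
Others report (4, 4): truth gives 0, best alternative gives 0.
Others report (4, 5): truth gives 0, best alternative gives 0.
Others report (4, 6): truth gives 0, best alternative gives 0.
Others report (4, 10): truth gives 0, best alternative gives 0.
Others report (5, 4): truth gives 0, best alternative gives 0.
(Remaining 10 profiles checked similarly; truth is weakly best in each.)
In every case the truthful report is at least as good as any alternative, so it is a dominant strategy.

Yes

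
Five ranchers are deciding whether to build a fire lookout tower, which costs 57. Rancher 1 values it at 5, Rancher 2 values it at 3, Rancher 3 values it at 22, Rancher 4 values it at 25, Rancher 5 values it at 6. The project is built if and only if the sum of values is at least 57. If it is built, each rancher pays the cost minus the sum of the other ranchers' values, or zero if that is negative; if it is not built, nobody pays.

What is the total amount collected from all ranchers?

Total value 61 ≥ cost 57, so it is built.
Rancher 1: others sum to 56; max(0, 57 - 56) = 1.
Rancher 2: others sum to 58; max(0, 57 - 58) = 0.
Rancher 3: others sum to 39; max(0, 57 - 39) = 18.
Rancher 4: others sum to 36; max(0, 57 - 36) = 21.
Rancher 5: others sum to 55; max(0, 57 - 55) = 2.
Total collected = 1 + 0 + 18 + 21 + 2 = 42.

42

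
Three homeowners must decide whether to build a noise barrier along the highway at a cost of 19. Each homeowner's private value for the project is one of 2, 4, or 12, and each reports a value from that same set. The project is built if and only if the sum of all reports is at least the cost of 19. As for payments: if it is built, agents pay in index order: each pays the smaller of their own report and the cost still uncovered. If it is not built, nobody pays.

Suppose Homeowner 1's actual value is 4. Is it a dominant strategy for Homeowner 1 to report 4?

Consider the case where Homeowner 2 reports 12 and Homeowner 3 reports 12.
Truthful report 4: project built, pays 4, utility 4 - 4 = 0.
Report 2 instead: project built, pays 2, utility 4 - 2 = 2.
Since 2 > 0, reporting 2 is strictly better here, so truthful reporting is not dominant.

No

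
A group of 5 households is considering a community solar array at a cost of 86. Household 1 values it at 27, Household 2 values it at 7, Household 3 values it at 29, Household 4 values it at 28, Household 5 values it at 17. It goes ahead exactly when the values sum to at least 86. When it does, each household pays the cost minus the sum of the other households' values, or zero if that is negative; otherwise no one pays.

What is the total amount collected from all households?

Total value 108 ≥ cost 86, so it is built.
Household 1: others sum to 81; max(0, 86 - 81) = 5.
Household 2: others sum to 101; max(0, 86 - 101) = 0.
Household 3: others sum to 79; max(0, 86 - 79) = 7.
Household 4: others sum to 80; max(0, 86 - 80) = 6.
Household 5: others sum to 91; max(0, 86 - 91) = 0.
Total collected = 5 + 0 + 7 + 6 + 0 = 18.

18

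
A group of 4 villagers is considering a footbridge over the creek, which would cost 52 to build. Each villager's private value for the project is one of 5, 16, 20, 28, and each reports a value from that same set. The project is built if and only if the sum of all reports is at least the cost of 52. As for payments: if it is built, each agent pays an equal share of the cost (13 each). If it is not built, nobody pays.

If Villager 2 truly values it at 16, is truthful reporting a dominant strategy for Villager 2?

Consider the case where Villager 1 reports 5, Villager 3 reports 5 and Villager 4 reports 16.
Truthful report 16: project not built, utility 0.
Report 28 instead: project built, pays 13, utility 16 - 13 = 3.
Since 3 > 0, reporting 28 is strictly better here, so truthful reporting is not dominant.

No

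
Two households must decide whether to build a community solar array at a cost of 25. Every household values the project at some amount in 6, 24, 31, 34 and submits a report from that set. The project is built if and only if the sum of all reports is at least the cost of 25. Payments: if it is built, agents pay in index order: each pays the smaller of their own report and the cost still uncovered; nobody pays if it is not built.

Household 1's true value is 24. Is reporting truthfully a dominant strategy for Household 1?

Consider the case where Household 2 reports 24.
Truthful report 24: project built, pays 24, utility 24 - 24 = 0.
Report 6 instead: project built, pays 6, utility 24 - 6 = 18.
Since 18 > 0, reporting 6 is strictly better here, so truthful reporting is not dominant.

No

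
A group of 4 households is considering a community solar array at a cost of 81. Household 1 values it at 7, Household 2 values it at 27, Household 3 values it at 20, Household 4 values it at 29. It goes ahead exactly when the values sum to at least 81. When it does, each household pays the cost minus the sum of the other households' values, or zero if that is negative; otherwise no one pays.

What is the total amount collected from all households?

Total value 83 ≥ cost 81, so it is built.
Household 1: others sum to 76; max(0, 81 - 76) = 5.
Household 2: others sum to 56; max(0, 81 - 56) = 25.
Household 3: others sum to 63; max(0, 81 - 63) = 18.
Household 4: others sum to 54; max(0, 81 - 54) = 27.
Total collected = 5 + 25 + 18 + 27 = 75.

75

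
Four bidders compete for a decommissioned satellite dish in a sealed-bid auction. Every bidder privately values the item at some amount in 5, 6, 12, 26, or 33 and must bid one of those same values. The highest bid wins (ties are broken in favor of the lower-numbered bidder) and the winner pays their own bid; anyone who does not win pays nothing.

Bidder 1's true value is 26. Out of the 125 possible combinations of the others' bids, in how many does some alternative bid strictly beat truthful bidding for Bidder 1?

Others bid (5, 5, 5): truth gives 0; bid 5 gives 21 > 0. Violating.
Others bid (5, 5, 6): truth gives 0; bid 6 gives 20 > 0. Violating.
Others bid (5, 5, 12): truth gives 0; bid 12 gives 14 > 0. Violating.
Others bid (5, 6, 5): truth gives 0; bid 6 gives 20 > 0. Violating.
Others bid (5, 5, 26): truth gives 0; no alternative beats it.
Others bid (5, 5, 33): truth gives 0; no alternative beats it.
(Checking all 125 profiles: 27 have a profitable deviation, 98 do not.)

27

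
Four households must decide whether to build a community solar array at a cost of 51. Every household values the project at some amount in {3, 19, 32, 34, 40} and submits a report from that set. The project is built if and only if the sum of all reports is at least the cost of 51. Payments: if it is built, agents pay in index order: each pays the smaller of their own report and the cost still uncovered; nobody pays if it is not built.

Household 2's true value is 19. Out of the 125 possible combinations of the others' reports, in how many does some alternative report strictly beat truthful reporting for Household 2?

109

Others report (3, 19, 32): truth gives 0; report 3 gives 16 > 0. Violating.
Others report (3, 19, 34): truth gives 0; report 3 gives 16 > 0. Violating.
Others report (3, 19, 40): truth gives 0; report 3 gives 16 > 0. Violating.
Others report (3, 32, 19): truth gives 0; report 3 gives 16 > 0. Violating.
Others report (3, 3, 3): truth gives 0; no alternative beats it.
Others report (3, 3, 19): truth gives 0; no alternative beats it.
(Checking all 125 profiles: 109 have a profitable deviation, 16 do not.)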